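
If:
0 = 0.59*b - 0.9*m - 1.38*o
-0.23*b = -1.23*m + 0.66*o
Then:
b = 4.41758241758242*o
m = 1.36263736263736*o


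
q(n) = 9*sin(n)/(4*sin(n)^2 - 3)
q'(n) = 9*cos(n)/(4*sin(n)^2 - 3) - 72*sin(n)^2*cos(n)/(4*sin(n)^2 - 3)^2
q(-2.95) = 0.60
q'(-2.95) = 3.41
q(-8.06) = -10.58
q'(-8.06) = 18.15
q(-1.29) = -12.48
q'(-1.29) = -34.78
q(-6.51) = 0.72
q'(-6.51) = -3.59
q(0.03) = -0.09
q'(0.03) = -3.01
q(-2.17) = 27.29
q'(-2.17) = 392.05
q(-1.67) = -9.32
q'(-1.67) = 6.72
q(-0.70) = 4.33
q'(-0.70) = -17.87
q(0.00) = 0.00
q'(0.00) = -3.00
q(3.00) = -0.43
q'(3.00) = 3.22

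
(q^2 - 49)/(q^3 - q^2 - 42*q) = (q + 7)/(q*(q + 6))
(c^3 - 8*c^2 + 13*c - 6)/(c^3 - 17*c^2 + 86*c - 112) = (c^3 - 8*c^2 + 13*c - 6)/(c^3 - 17*c^2 + 86*c - 112)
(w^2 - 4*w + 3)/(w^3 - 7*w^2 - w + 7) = (w - 3)/(w^2 - 6*w - 7)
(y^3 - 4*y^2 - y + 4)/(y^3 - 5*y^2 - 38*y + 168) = (y^2 - 1)/(y^2 - y - 42)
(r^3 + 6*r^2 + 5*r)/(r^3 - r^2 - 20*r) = (r^2 + 6*r + 5)/(r^2 - r - 20)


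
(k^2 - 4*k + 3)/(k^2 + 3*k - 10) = (k^2 - 4*k + 3)/(k^2 + 3*k - 10)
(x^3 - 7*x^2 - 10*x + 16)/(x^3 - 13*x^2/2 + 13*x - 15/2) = 2*(x^2 - 6*x - 16)/(2*x^2 - 11*x + 15)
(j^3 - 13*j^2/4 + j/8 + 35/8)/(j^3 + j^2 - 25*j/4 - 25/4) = (4*j - 7)/(2*(2*j + 5))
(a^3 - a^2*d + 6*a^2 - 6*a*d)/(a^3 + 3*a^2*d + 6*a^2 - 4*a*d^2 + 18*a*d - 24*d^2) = a/(a + 4*d)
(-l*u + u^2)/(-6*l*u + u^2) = (l - u)/(6*l - u)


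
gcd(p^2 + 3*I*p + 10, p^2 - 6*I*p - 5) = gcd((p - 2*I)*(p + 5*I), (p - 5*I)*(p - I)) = 1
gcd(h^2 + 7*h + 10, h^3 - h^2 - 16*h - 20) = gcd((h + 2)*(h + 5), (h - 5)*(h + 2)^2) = h + 2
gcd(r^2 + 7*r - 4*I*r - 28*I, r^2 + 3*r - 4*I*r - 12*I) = r - 4*I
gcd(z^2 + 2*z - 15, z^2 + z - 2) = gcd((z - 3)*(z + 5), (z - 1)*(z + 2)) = 1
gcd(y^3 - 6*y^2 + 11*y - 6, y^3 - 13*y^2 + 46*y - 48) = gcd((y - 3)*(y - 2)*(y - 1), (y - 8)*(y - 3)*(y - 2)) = y^2 - 5*y + 6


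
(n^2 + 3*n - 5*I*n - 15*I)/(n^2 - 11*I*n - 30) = (n + 3)/(n - 6*I)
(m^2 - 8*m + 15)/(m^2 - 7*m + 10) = (m - 3)/(m - 2)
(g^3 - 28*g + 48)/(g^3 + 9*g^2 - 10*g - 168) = (g - 2)/(g + 7)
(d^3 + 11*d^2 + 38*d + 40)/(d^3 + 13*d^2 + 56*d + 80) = (d + 2)/(d + 4)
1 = 1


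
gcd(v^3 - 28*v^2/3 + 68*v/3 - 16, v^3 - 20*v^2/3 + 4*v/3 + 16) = v^2 - 8*v + 12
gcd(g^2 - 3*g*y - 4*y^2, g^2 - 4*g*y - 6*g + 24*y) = -g + 4*y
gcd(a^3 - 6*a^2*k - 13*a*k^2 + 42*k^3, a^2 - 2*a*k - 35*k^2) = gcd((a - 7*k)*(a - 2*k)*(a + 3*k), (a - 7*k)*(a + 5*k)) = a - 7*k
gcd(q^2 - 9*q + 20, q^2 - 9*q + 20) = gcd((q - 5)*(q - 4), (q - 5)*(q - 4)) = q^2 - 9*q + 20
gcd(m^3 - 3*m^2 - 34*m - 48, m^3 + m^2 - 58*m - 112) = m^2 - 6*m - 16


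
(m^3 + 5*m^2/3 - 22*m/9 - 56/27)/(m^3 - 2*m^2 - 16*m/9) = (9*m^2 + 9*m - 28)/(3*m*(3*m - 8))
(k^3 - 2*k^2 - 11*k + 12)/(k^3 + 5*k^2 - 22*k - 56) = (k^2 + 2*k - 3)/(k^2 + 9*k + 14)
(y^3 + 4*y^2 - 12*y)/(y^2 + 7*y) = (y^2 + 4*y - 12)/(y + 7)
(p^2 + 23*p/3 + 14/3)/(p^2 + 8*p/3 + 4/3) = (p + 7)/(p + 2)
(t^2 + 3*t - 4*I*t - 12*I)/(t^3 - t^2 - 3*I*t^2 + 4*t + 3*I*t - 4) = (t + 3)/(t^2 + t*(-1 + I) - I)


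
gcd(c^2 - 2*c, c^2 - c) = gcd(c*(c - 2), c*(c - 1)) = c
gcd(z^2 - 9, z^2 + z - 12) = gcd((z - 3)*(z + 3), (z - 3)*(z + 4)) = z - 3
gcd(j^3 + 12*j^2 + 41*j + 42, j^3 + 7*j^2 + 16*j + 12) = j^2 + 5*j + 6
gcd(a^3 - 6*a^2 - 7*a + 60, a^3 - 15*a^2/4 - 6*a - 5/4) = a - 5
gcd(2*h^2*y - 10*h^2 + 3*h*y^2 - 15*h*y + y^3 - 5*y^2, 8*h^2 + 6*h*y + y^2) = 2*h + y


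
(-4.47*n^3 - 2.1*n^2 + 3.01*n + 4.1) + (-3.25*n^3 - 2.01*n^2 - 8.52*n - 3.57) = -7.72*n^3 - 4.11*n^2 - 5.51*n + 0.53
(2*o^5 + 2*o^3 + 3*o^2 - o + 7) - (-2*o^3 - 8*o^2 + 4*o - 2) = 2*o^5 + 4*o^3 + 11*o^2 - 5*o + 9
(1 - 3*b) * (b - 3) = -3*b^2 + 10*b - 3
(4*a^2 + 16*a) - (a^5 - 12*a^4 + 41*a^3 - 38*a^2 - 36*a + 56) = -a^5 + 12*a^4 - 41*a^3 + 42*a^2 + 52*a - 56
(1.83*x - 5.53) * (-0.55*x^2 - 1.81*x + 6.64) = -1.0065*x^3 - 0.270799999999999*x^2 + 22.1605*x - 36.7192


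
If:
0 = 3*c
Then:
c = 0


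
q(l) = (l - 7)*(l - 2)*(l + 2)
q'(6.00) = 20.00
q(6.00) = -32.00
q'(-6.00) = 188.00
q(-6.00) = -416.00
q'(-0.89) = 10.84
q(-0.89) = 25.31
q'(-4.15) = 105.77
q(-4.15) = -147.43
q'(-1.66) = 27.51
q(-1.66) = 10.78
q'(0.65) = -11.83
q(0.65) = 22.72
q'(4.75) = -2.81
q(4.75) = -41.77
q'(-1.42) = 21.93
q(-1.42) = 16.70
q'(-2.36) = 45.75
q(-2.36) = -14.69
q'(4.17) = -10.21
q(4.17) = -37.89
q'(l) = (l - 7)*(l - 2) + (l - 7)*(l + 2) + (l - 2)*(l + 2)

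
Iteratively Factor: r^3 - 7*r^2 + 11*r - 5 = (r - 1)*(r^2 - 6*r + 5) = (r - 1)^2*(r - 5)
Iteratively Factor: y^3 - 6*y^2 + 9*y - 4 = (y - 1)*(y^2 - 5*y + 4) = (y - 4)*(y - 1)*(y - 1)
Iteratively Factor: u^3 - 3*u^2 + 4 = (u + 1)*(u^2 - 4*u + 4) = (u - 2)*(u + 1)*(u - 2)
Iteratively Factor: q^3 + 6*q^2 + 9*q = (q + 3)*(q^2 + 3*q) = (q + 3)^2*(q)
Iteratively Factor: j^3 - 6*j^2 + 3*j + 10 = (j - 5)*(j^2 - j - 2) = (j - 5)*(j - 2)*(j + 1)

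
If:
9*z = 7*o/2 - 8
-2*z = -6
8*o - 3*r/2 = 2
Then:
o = 10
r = 52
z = 3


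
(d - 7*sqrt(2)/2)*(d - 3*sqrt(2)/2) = d^2 - 5*sqrt(2)*d + 21/2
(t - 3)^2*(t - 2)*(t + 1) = t^4 - 7*t^3 + 13*t^2 + 3*t - 18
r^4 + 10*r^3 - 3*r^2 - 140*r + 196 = (r - 2)^2*(r + 7)^2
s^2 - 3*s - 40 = (s - 8)*(s + 5)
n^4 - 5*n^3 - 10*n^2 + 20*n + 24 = (n - 6)*(n - 2)*(n + 1)*(n + 2)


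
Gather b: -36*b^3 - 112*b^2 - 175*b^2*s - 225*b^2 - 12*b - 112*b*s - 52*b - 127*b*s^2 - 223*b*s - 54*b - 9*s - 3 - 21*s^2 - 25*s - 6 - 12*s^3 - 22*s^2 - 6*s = -36*b^3 + b^2*(-175*s - 337) + b*(-127*s^2 - 335*s - 118) - 12*s^3 - 43*s^2 - 40*s - 9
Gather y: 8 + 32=40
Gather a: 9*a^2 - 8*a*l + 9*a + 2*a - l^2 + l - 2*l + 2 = 9*a^2 + a*(11 - 8*l) - l^2 - l + 2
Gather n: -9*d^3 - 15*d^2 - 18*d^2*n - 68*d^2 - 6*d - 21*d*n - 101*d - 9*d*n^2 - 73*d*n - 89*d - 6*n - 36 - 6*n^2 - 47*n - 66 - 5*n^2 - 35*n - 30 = -9*d^3 - 83*d^2 - 196*d + n^2*(-9*d - 11) + n*(-18*d^2 - 94*d - 88) - 132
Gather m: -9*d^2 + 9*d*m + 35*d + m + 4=-9*d^2 + 35*d + m*(9*d + 1) + 4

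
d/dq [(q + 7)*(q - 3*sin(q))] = q - (q + 7)*(3*cos(q) - 1) - 3*sin(q)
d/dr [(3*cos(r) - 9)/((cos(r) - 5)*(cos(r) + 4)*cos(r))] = 6*(cos(r)^3 - 5*cos(r)^2 + 3*cos(r) + 30)*sin(r)/((cos(r) - 5)^2*(cos(r) + 4)^2*cos(r)^2)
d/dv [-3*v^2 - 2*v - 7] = -6*v - 2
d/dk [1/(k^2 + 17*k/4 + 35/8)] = 16*(-8*k - 17)/(8*k^2 + 34*k + 35)^2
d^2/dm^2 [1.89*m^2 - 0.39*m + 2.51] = 3.78000000000000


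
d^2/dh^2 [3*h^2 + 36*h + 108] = 6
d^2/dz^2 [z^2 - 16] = 2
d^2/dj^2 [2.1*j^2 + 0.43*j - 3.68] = 4.20000000000000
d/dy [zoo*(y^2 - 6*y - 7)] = zoo*(y - 3)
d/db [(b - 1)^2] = 2*b - 2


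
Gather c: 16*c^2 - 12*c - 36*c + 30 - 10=16*c^2 - 48*c + 20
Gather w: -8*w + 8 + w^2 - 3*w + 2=w^2 - 11*w + 10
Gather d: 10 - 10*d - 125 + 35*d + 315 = 25*d + 200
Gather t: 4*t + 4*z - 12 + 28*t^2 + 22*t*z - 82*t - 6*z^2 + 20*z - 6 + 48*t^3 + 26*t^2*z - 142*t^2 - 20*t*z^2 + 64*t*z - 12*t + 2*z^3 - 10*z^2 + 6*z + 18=48*t^3 + t^2*(26*z - 114) + t*(-20*z^2 + 86*z - 90) + 2*z^3 - 16*z^2 + 30*z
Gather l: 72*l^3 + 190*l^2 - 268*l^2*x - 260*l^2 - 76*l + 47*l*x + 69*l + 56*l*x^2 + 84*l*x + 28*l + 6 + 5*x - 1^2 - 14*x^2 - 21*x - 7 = 72*l^3 + l^2*(-268*x - 70) + l*(56*x^2 + 131*x + 21) - 14*x^2 - 16*x - 2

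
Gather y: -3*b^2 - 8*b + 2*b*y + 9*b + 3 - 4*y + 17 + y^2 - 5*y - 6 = -3*b^2 + b + y^2 + y*(2*b - 9) + 14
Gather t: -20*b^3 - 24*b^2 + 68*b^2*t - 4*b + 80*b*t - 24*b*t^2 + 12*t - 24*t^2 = -20*b^3 - 24*b^2 - 4*b + t^2*(-24*b - 24) + t*(68*b^2 + 80*b + 12)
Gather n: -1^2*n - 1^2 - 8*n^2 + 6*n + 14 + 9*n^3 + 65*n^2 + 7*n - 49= 9*n^3 + 57*n^2 + 12*n - 36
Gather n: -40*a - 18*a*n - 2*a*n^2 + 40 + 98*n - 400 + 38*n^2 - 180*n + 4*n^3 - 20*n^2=-40*a + 4*n^3 + n^2*(18 - 2*a) + n*(-18*a - 82) - 360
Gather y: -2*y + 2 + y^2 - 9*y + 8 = y^2 - 11*y + 10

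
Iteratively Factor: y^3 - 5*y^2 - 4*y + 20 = (y - 2)*(y^2 - 3*y - 10) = (y - 2)*(y + 2)*(y - 5)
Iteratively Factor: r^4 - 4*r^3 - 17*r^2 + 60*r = (r - 5)*(r^3 + r^2 - 12*r) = (r - 5)*(r + 4)*(r^2 - 3*r) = r*(r - 5)*(r + 4)*(r - 3)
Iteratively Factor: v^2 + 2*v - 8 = (v + 4)*(v - 2)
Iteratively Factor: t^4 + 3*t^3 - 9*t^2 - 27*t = (t - 3)*(t^3 + 6*t^2 + 9*t) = (t - 3)*(t + 3)*(t^2 + 3*t) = t*(t - 3)*(t + 3)*(t + 3)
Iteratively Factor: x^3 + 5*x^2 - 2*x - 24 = (x + 3)*(x^2 + 2*x - 8) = (x + 3)*(x + 4)*(x - 2)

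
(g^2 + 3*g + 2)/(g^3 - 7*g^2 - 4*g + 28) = (g + 1)/(g^2 - 9*g + 14)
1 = 1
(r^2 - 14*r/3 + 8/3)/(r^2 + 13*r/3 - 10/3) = (r - 4)/(r + 5)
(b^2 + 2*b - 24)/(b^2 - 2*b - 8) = (b + 6)/(b + 2)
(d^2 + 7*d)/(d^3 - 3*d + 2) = d*(d + 7)/(d^3 - 3*d + 2)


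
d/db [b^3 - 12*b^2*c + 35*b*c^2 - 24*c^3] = 3*b^2 - 24*b*c + 35*c^2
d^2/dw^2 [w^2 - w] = 2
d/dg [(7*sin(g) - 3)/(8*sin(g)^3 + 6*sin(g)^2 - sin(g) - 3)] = (-112*sin(g)^3 + 30*sin(g)^2 + 36*sin(g) - 24)*cos(g)/(5*sin(g) - 2*sin(3*g) - 3*cos(2*g))^2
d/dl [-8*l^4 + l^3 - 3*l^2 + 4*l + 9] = -32*l^3 + 3*l^2 - 6*l + 4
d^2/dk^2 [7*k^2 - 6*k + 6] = 14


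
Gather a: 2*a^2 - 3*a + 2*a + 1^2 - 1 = 2*a^2 - a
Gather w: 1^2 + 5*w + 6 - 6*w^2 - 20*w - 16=-6*w^2 - 15*w - 9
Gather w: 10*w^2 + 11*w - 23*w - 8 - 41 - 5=10*w^2 - 12*w - 54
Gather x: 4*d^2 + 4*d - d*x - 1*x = 4*d^2 + 4*d + x*(-d - 1)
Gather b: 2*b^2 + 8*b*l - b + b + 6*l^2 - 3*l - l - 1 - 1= 2*b^2 + 8*b*l + 6*l^2 - 4*l - 2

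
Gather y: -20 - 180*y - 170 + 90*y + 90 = -90*y - 100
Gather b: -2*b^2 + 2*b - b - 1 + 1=-2*b^2 + b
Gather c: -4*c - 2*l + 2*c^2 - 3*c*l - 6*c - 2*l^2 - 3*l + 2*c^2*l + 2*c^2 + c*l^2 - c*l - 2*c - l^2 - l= c^2*(2*l + 4) + c*(l^2 - 4*l - 12) - 3*l^2 - 6*l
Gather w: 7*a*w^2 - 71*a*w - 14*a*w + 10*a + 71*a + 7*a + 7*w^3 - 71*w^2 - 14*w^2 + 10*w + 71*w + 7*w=88*a + 7*w^3 + w^2*(7*a - 85) + w*(88 - 85*a)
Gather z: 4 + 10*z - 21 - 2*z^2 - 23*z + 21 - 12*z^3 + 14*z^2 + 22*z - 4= -12*z^3 + 12*z^2 + 9*z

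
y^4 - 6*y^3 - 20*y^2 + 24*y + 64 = (y - 8)*(y - 2)*(y + 2)^2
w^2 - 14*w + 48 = (w - 8)*(w - 6)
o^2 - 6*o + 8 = (o - 4)*(o - 2)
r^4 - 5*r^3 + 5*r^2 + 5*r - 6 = (r - 3)*(r - 2)*(r - 1)*(r + 1)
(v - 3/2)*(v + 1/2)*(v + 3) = v^3 + 2*v^2 - 15*v/4 - 9/4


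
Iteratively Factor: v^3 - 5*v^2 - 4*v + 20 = (v - 5)*(v^2 - 4) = (v - 5)*(v + 2)*(v - 2)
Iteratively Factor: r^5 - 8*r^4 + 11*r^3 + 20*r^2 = (r - 4)*(r^4 - 4*r^3 - 5*r^2) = r*(r - 4)*(r^3 - 4*r^2 - 5*r) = r^2*(r - 4)*(r^2 - 4*r - 5) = r^2*(r - 5)*(r - 4)*(r + 1)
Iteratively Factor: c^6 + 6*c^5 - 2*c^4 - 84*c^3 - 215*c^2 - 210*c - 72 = (c + 3)*(c^5 + 3*c^4 - 11*c^3 - 51*c^2 - 62*c - 24) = (c + 1)*(c + 3)*(c^4 + 2*c^3 - 13*c^2 - 38*c - 24) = (c + 1)^2*(c + 3)*(c^3 + c^2 - 14*c - 24) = (c + 1)^2*(c + 3)^2*(c^2 - 2*c - 8) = (c - 4)*(c + 1)^2*(c + 3)^2*(c + 2)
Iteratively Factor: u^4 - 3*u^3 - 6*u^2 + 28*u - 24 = (u - 2)*(u^3 - u^2 - 8*u + 12) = (u - 2)*(u + 3)*(u^2 - 4*u + 4) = (u - 2)^2*(u + 3)*(u - 2)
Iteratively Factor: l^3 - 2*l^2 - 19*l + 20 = (l - 5)*(l^2 + 3*l - 4) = (l - 5)*(l + 4)*(l - 1)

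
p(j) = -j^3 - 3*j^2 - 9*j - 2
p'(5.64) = -138.27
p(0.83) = -12.11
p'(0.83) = -16.05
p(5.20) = -270.53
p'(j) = -3*j^2 - 6*j - 9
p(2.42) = -55.52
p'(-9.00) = -198.00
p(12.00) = -2270.00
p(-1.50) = 8.12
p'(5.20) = -121.32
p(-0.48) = 1.74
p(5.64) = -327.59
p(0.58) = -8.42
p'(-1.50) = -6.75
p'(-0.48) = -6.81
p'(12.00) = -513.00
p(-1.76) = 10.00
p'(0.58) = -13.49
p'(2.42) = -41.09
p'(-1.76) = -7.73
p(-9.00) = 565.00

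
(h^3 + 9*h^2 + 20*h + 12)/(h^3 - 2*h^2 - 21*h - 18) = (h^2 + 8*h + 12)/(h^2 - 3*h - 18)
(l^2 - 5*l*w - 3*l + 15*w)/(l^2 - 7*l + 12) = (l - 5*w)/(l - 4)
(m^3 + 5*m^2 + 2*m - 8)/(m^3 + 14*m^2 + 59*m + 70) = (m^2 + 3*m - 4)/(m^2 + 12*m + 35)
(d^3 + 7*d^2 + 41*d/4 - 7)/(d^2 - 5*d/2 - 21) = (d^2 + 7*d/2 - 2)/(d - 6)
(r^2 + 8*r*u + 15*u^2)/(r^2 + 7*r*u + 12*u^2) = (r + 5*u)/(r + 4*u)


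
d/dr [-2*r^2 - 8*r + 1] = -4*r - 8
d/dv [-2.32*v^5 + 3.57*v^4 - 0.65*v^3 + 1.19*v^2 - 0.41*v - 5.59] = -11.6*v^4 + 14.28*v^3 - 1.95*v^2 + 2.38*v - 0.41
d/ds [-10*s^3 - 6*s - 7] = -30*s^2 - 6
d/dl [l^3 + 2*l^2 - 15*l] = 3*l^2 + 4*l - 15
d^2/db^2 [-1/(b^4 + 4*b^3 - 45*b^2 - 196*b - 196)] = 2*(3*(2*b^2 + 4*b - 15)*(-b^4 - 4*b^3 + 45*b^2 + 196*b + 196) + 4*(2*b^3 + 6*b^2 - 45*b - 98)^2)/(-b^4 - 4*b^3 + 45*b^2 + 196*b + 196)^3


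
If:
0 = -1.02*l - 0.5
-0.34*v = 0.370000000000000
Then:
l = -0.49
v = -1.09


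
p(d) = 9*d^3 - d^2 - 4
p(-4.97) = -1133.57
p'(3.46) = 316.31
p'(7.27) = 1412.49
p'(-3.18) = 279.39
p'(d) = 27*d^2 - 2*d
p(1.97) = 60.93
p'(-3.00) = 249.00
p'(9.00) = 2169.00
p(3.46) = 356.82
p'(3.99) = 421.86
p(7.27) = 3401.31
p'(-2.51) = 175.12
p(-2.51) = -152.62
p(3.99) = 551.77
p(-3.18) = -303.53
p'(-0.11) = 0.55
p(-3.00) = -256.00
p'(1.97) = 100.84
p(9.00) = 6476.00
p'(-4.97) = 676.86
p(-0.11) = -4.02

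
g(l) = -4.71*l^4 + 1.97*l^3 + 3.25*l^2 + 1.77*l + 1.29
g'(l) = -18.84*l^3 + 5.91*l^2 + 6.5*l + 1.77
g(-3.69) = -933.19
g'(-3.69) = 1004.84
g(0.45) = 2.73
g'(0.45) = 4.17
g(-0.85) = -1.53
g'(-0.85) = 12.09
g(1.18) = 2.01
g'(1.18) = -13.29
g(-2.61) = -234.78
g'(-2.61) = 360.03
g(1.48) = -5.18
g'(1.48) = -36.74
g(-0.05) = 1.21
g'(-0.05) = 1.46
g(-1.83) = -55.96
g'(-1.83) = 125.13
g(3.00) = -292.47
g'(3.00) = -434.22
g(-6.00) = -6422.01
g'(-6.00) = 4244.97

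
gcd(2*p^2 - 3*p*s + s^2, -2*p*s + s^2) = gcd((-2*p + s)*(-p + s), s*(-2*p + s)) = 2*p - s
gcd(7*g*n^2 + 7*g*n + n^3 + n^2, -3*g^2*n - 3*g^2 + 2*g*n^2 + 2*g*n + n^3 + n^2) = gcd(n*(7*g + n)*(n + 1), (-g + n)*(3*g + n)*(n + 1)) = n + 1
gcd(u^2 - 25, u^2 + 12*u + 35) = u + 5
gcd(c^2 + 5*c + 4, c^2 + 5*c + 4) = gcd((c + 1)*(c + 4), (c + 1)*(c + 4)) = c^2 + 5*c + 4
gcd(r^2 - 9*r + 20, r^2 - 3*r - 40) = 1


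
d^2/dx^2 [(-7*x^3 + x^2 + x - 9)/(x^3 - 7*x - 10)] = 2*(x^6 - 144*x^5 - 453*x^4 - 266*x^3 - 1221*x^2 - 2370*x - 411)/(x^9 - 21*x^7 - 30*x^6 + 147*x^5 + 420*x^4 - 43*x^3 - 1470*x^2 - 2100*x - 1000)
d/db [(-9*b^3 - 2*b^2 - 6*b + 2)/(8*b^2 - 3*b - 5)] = 3*(-24*b^4 + 18*b^3 + 63*b^2 - 4*b + 12)/(64*b^4 - 48*b^3 - 71*b^2 + 30*b + 25)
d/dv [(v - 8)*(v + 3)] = 2*v - 5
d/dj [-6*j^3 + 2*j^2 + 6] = 2*j*(2 - 9*j)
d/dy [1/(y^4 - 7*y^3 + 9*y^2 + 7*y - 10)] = (-4*y^3 + 21*y^2 - 18*y - 7)/(y^4 - 7*y^3 + 9*y^2 + 7*y - 10)^2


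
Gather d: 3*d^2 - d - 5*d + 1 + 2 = 3*d^2 - 6*d + 3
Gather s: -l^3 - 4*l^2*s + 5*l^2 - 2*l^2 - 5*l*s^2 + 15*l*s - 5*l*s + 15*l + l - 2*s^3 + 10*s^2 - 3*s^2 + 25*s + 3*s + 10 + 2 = -l^3 + 3*l^2 + 16*l - 2*s^3 + s^2*(7 - 5*l) + s*(-4*l^2 + 10*l + 28) + 12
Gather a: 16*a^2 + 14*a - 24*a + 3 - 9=16*a^2 - 10*a - 6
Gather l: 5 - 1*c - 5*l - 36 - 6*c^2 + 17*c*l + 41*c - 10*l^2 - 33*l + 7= -6*c^2 + 40*c - 10*l^2 + l*(17*c - 38) - 24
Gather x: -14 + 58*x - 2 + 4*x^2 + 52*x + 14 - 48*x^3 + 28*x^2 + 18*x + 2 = -48*x^3 + 32*x^2 + 128*x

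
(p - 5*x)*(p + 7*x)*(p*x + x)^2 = p^4*x^2 + 2*p^3*x^3 + 2*p^3*x^2 - 35*p^2*x^4 + 4*p^2*x^3 + p^2*x^2 - 70*p*x^4 + 2*p*x^3 - 35*x^4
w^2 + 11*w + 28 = (w + 4)*(w + 7)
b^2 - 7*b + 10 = (b - 5)*(b - 2)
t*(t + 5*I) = t^2 + 5*I*t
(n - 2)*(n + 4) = n^2 + 2*n - 8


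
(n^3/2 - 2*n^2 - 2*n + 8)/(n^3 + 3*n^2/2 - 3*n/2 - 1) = (n^2 - 6*n + 8)/(2*n^2 - n - 1)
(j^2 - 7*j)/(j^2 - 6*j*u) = (j - 7)/(j - 6*u)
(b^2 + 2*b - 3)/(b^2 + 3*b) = (b - 1)/b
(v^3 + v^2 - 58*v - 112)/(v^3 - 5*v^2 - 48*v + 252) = (v^2 - 6*v - 16)/(v^2 - 12*v + 36)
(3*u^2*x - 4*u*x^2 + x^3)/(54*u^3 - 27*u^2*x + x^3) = x*(-u + x)/(-18*u^2 + 3*u*x + x^2)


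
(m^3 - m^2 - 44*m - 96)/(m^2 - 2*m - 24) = (m^2 - 5*m - 24)/(m - 6)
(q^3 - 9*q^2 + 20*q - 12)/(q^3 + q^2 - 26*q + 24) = (q^2 - 8*q + 12)/(q^2 + 2*q - 24)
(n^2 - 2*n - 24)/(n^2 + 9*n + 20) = (n - 6)/(n + 5)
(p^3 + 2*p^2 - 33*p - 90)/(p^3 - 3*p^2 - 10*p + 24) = (p^2 - p - 30)/(p^2 - 6*p + 8)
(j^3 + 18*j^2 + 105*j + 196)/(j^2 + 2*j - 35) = (j^2 + 11*j + 28)/(j - 5)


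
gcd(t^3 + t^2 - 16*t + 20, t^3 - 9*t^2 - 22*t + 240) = t + 5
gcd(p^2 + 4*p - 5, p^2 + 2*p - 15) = p + 5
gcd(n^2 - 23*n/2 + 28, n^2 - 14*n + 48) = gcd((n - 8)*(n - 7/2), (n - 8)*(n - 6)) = n - 8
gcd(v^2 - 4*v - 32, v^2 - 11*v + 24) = v - 8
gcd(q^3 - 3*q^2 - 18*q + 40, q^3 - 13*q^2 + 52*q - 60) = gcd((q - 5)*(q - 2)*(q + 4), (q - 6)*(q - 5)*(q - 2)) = q^2 - 7*q + 10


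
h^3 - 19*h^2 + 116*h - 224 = (h - 8)*(h - 7)*(h - 4)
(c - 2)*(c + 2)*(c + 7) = c^3 + 7*c^2 - 4*c - 28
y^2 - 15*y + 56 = (y - 8)*(y - 7)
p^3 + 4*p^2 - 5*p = p*(p - 1)*(p + 5)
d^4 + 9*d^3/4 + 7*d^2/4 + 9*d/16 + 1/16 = (d + 1/4)*(d + 1/2)^2*(d + 1)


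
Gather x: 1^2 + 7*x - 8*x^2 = -8*x^2 + 7*x + 1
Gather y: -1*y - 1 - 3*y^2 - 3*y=-3*y^2 - 4*y - 1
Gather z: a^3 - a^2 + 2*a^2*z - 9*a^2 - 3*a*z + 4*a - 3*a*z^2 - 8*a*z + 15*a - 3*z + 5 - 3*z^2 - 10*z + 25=a^3 - 10*a^2 + 19*a + z^2*(-3*a - 3) + z*(2*a^2 - 11*a - 13) + 30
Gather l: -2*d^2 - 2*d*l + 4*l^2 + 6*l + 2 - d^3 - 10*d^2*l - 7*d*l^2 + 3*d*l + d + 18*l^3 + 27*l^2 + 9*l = -d^3 - 2*d^2 + d + 18*l^3 + l^2*(31 - 7*d) + l*(-10*d^2 + d + 15) + 2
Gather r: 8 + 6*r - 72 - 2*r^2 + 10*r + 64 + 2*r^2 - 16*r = 0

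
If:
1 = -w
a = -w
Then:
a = 1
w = -1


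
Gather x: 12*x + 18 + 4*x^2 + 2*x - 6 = 4*x^2 + 14*x + 12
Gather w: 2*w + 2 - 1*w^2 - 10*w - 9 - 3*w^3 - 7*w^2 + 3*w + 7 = -3*w^3 - 8*w^2 - 5*w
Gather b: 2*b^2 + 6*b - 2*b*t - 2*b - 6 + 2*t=2*b^2 + b*(4 - 2*t) + 2*t - 6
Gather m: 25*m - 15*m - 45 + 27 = 10*m - 18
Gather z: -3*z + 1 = 1 - 3*z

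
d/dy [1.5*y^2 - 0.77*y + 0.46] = 3.0*y - 0.77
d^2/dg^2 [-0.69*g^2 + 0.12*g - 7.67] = -1.38000000000000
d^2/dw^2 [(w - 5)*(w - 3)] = 2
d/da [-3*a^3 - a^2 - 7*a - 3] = -9*a^2 - 2*a - 7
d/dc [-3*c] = -3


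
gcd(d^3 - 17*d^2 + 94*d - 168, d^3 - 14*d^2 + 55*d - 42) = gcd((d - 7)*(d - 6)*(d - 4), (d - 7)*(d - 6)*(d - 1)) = d^2 - 13*d + 42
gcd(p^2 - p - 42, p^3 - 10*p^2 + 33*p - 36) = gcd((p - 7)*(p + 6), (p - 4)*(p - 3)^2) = 1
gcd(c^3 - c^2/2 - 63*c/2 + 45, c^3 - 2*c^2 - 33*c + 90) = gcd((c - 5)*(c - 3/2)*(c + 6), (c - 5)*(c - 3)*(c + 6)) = c^2 + c - 30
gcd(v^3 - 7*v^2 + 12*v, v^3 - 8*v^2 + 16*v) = v^2 - 4*v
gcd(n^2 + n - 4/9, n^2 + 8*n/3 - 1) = n - 1/3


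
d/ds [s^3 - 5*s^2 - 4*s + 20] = 3*s^2 - 10*s - 4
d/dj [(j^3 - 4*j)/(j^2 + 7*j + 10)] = (j^2 + 10*j - 10)/(j^2 + 10*j + 25)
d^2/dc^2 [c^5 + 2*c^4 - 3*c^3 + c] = 2*c*(10*c^2 + 12*c - 9)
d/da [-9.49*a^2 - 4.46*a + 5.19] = -18.98*a - 4.46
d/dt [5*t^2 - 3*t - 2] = 10*t - 3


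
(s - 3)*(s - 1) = s^2 - 4*s + 3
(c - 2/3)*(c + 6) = c^2 + 16*c/3 - 4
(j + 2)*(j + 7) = j^2 + 9*j + 14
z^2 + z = z*(z + 1)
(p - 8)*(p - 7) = p^2 - 15*p + 56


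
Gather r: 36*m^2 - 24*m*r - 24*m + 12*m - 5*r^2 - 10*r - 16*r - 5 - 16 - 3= 36*m^2 - 12*m - 5*r^2 + r*(-24*m - 26) - 24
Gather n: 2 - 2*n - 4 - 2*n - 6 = -4*n - 8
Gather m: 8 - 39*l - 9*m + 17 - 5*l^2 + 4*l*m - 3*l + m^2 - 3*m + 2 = -5*l^2 - 42*l + m^2 + m*(4*l - 12) + 27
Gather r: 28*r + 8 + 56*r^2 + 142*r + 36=56*r^2 + 170*r + 44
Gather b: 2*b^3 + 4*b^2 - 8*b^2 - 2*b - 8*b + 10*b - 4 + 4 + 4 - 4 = 2*b^3 - 4*b^2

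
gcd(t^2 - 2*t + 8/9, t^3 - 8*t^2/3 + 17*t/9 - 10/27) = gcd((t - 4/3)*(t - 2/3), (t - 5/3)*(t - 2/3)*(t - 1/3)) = t - 2/3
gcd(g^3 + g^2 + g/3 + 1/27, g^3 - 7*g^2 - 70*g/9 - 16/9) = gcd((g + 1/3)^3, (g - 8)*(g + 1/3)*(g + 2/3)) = g + 1/3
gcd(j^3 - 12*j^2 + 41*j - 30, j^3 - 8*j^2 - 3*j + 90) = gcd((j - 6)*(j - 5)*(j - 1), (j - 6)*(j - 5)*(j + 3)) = j^2 - 11*j + 30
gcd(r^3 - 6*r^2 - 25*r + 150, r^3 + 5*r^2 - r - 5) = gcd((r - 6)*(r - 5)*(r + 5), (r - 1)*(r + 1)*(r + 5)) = r + 5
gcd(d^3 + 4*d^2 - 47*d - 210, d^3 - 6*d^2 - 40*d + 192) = d + 6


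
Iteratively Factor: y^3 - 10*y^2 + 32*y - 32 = (y - 4)*(y^2 - 6*y + 8) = (y - 4)*(y - 2)*(y - 4)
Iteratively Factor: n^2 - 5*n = (n)*(n - 5)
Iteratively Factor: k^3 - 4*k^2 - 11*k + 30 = (k - 2)*(k^2 - 2*k - 15) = (k - 2)*(k + 3)*(k - 5)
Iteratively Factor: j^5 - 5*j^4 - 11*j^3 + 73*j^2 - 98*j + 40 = (j - 5)*(j^4 - 11*j^2 + 18*j - 8) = (j - 5)*(j + 4)*(j^3 - 4*j^2 + 5*j - 2) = (j - 5)*(j - 2)*(j + 4)*(j^2 - 2*j + 1) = (j - 5)*(j - 2)*(j - 1)*(j + 4)*(j - 1)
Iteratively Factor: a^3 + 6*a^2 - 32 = (a - 2)*(a^2 + 8*a + 16) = (a - 2)*(a + 4)*(a + 4)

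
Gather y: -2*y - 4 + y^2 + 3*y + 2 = y^2 + y - 2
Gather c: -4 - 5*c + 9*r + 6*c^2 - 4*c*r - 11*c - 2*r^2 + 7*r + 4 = 6*c^2 + c*(-4*r - 16) - 2*r^2 + 16*r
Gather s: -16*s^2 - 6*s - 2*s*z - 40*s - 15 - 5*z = -16*s^2 + s*(-2*z - 46) - 5*z - 15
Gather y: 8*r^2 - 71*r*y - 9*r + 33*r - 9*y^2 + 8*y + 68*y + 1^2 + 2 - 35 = 8*r^2 + 24*r - 9*y^2 + y*(76 - 71*r) - 32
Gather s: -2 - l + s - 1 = -l + s - 3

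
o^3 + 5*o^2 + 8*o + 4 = (o + 1)*(o + 2)^2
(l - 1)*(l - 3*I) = l^2 - l - 3*I*l + 3*I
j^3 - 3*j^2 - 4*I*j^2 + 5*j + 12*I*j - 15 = (j - 3)*(j - 5*I)*(j + I)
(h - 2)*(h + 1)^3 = h^4 + h^3 - 3*h^2 - 5*h - 2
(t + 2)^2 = t^2 + 4*t + 4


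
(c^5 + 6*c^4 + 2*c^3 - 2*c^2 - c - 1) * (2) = 2*c^5 + 12*c^4 + 4*c^3 - 4*c^2 - 2*c - 2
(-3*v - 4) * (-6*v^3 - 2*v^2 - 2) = 18*v^4 + 30*v^3 + 8*v^2 + 6*v + 8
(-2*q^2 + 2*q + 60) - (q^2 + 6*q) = -3*q^2 - 4*q + 60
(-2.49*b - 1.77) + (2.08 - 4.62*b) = 0.31 - 7.11*b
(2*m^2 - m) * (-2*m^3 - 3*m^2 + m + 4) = -4*m^5 - 4*m^4 + 5*m^3 + 7*m^2 - 4*m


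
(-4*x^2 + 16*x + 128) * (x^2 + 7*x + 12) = -4*x^4 - 12*x^3 + 192*x^2 + 1088*x + 1536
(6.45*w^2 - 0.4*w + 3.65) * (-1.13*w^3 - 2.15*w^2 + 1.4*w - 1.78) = -7.2885*w^5 - 13.4155*w^4 + 5.7655*w^3 - 19.8885*w^2 + 5.822*w - 6.497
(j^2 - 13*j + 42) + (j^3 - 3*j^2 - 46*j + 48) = j^3 - 2*j^2 - 59*j + 90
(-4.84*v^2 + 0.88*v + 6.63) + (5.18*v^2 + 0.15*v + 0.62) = 0.34*v^2 + 1.03*v + 7.25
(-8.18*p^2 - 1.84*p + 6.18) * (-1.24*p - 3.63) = 10.1432*p^3 + 31.975*p^2 - 0.984*p - 22.4334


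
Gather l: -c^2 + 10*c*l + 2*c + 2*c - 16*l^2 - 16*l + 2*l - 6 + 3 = -c^2 + 4*c - 16*l^2 + l*(10*c - 14) - 3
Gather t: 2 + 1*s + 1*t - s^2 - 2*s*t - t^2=-s^2 + s - t^2 + t*(1 - 2*s) + 2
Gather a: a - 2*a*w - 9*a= a*(-2*w - 8)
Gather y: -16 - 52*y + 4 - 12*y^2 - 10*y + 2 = -12*y^2 - 62*y - 10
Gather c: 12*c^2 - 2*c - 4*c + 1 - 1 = 12*c^2 - 6*c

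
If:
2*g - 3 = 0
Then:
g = 3/2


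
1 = 1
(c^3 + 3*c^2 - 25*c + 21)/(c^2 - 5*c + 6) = (c^2 + 6*c - 7)/(c - 2)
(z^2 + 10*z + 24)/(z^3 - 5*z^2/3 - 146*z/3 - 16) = 3*(z + 4)/(3*z^2 - 23*z - 8)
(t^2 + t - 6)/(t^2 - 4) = (t + 3)/(t + 2)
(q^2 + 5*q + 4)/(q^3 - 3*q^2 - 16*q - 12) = (q + 4)/(q^2 - 4*q - 12)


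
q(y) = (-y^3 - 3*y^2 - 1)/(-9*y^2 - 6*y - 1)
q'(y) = (18*y + 6)*(-y^3 - 3*y^2 - 1)/(-9*y^2 - 6*y - 1)^2 + (-3*y^2 - 6*y)/(-9*y^2 - 6*y - 1)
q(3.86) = 0.65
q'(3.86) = 0.12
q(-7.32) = -0.52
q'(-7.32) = 0.12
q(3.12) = 0.56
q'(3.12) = 0.12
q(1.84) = 0.41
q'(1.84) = 0.12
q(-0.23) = 11.93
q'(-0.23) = -243.62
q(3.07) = 0.56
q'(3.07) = 0.12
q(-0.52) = 5.33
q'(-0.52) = 49.71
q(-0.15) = 3.52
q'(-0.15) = -41.13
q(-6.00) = -0.37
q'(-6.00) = 0.12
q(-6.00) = -0.37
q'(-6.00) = 0.12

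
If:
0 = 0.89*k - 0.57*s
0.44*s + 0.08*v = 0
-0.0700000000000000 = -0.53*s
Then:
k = 0.08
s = 0.13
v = -0.73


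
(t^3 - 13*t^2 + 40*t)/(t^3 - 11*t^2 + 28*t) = (t^2 - 13*t + 40)/(t^2 - 11*t + 28)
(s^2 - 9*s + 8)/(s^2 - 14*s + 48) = (s - 1)/(s - 6)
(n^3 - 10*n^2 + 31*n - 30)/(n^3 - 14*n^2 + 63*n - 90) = (n - 2)/(n - 6)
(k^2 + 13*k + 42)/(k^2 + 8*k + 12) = (k + 7)/(k + 2)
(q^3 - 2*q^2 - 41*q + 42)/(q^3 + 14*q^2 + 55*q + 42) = (q^2 - 8*q + 7)/(q^2 + 8*q + 7)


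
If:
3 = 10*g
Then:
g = 3/10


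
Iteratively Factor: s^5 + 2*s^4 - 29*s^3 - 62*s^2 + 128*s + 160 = (s + 1)*(s^4 + s^3 - 30*s^2 - 32*s + 160) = (s - 5)*(s + 1)*(s^3 + 6*s^2 - 32) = (s - 5)*(s - 2)*(s + 1)*(s^2 + 8*s + 16) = (s - 5)*(s - 2)*(s + 1)*(s + 4)*(s + 4)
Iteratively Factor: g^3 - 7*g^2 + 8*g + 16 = (g - 4)*(g^2 - 3*g - 4) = (g - 4)*(g + 1)*(g - 4)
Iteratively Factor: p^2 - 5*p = (p - 5)*(p)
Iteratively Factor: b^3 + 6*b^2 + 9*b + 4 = (b + 1)*(b^2 + 5*b + 4) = (b + 1)^2*(b + 4)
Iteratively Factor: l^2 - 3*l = (l)*(l - 3)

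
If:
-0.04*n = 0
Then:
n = 0.00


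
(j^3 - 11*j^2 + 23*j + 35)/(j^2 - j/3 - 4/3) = 3*(j^2 - 12*j + 35)/(3*j - 4)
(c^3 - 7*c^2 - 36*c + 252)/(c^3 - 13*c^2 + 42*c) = (c + 6)/c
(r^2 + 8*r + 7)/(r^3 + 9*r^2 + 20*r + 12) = (r + 7)/(r^2 + 8*r + 12)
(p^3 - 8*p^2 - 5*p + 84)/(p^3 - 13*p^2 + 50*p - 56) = (p + 3)/(p - 2)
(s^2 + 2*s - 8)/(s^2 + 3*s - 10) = (s + 4)/(s + 5)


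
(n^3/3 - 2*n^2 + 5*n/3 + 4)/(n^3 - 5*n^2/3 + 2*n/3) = (n^3 - 6*n^2 + 5*n + 12)/(n*(3*n^2 - 5*n + 2))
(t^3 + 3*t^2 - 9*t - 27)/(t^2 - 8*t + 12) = (t^3 + 3*t^2 - 9*t - 27)/(t^2 - 8*t + 12)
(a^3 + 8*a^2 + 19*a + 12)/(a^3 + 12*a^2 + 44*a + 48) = (a^2 + 4*a + 3)/(a^2 + 8*a + 12)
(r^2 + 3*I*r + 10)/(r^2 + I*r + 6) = (r + 5*I)/(r + 3*I)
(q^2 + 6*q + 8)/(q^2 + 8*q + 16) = (q + 2)/(q + 4)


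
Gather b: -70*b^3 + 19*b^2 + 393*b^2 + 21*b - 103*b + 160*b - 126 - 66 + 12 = -70*b^3 + 412*b^2 + 78*b - 180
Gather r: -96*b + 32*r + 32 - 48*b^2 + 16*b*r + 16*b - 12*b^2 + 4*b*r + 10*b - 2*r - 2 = -60*b^2 - 70*b + r*(20*b + 30) + 30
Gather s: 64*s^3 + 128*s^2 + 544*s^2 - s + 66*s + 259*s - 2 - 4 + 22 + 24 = 64*s^3 + 672*s^2 + 324*s + 40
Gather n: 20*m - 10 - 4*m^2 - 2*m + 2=-4*m^2 + 18*m - 8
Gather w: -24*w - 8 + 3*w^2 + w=3*w^2 - 23*w - 8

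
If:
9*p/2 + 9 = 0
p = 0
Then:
No Solution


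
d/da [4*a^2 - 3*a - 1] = 8*a - 3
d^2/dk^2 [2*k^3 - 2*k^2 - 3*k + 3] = 12*k - 4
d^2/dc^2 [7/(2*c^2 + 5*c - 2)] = 14*(-4*c^2 - 10*c + (4*c + 5)^2 + 4)/(2*c^2 + 5*c - 2)^3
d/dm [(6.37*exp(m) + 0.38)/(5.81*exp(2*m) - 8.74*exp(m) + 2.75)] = (-37.0097*exp(2*m) - 4.4156*exp(m) + 20.8387)*exp(m)/(33.7561*exp(4*m) - 101.5588*exp(3*m) + 108.3426*exp(2*m) - 48.07*exp(m) + 7.5625)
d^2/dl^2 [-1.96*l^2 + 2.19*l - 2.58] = -3.92000000000000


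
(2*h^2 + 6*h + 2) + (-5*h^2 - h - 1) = -3*h^2 + 5*h + 1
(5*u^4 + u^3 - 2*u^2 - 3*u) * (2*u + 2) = 10*u^5 + 12*u^4 - 2*u^3 - 10*u^2 - 6*u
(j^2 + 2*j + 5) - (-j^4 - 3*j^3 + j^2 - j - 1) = j^4 + 3*j^3 + 3*j + 6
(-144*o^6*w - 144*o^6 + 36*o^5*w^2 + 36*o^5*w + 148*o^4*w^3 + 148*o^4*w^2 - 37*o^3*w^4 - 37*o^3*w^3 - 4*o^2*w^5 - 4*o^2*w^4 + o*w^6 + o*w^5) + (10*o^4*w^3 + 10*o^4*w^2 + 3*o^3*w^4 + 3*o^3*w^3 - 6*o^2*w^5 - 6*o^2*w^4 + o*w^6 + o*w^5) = -144*o^6*w - 144*o^6 + 36*o^5*w^2 + 36*o^5*w + 158*o^4*w^3 + 158*o^4*w^2 - 34*o^3*w^4 - 34*o^3*w^3 - 10*o^2*w^5 - 10*o^2*w^4 + 2*o*w^6 + 2*o*w^5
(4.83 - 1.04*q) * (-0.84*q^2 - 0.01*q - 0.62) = 0.8736*q^3 - 4.0468*q^2 + 0.5965*q - 2.9946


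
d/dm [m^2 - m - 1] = 2*m - 1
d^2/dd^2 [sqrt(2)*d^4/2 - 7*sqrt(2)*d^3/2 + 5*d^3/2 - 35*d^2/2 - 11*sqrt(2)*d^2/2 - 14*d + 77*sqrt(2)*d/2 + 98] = 6*sqrt(2)*d^2 - 21*sqrt(2)*d + 15*d - 35 - 11*sqrt(2)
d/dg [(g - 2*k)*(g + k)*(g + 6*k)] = 3*g^2 + 10*g*k - 8*k^2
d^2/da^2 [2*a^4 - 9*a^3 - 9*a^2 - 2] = 24*a^2 - 54*a - 18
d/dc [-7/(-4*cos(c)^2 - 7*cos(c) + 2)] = 7*(8*cos(c) + 7)*sin(c)/(4*cos(c)^2 + 7*cos(c) - 2)^2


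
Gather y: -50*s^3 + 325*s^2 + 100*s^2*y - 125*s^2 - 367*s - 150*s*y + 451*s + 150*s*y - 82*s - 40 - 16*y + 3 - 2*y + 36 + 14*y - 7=-50*s^3 + 200*s^2 + 2*s + y*(100*s^2 - 4) - 8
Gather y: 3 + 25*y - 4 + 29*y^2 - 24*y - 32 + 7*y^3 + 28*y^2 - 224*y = 7*y^3 + 57*y^2 - 223*y - 33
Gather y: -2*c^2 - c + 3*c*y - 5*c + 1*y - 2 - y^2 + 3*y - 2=-2*c^2 - 6*c - y^2 + y*(3*c + 4) - 4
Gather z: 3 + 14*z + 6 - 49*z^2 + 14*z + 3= -49*z^2 + 28*z + 12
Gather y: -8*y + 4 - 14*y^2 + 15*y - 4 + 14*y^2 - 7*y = 0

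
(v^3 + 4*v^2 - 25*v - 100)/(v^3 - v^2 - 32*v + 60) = (v^2 + 9*v + 20)/(v^2 + 4*v - 12)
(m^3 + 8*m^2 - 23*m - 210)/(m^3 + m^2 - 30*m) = (m + 7)/m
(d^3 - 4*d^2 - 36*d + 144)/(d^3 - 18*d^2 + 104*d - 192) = (d + 6)/(d - 8)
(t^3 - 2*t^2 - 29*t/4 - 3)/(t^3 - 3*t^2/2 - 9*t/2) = (t^2 - 7*t/2 - 2)/(t*(t - 3))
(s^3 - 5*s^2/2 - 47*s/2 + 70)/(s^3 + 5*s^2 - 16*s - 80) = (s - 7/2)/(s + 4)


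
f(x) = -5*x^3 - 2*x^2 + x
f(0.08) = 0.06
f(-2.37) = 52.96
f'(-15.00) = -3314.00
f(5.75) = -1010.92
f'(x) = -15*x^2 - 4*x + 1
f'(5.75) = -517.94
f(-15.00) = 16410.00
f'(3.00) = -146.00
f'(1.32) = -30.42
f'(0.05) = 0.76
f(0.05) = 0.04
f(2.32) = -70.88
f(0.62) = -1.34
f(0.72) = -2.18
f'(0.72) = -9.66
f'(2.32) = -89.02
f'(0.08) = 0.58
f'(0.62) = -7.25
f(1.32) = -13.66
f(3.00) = -150.00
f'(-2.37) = -73.77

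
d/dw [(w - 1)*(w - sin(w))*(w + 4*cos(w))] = (1 - w)*(w - sin(w))*(4*sin(w) - 1) + (1 - w)*(w + 4*cos(w))*(cos(w) - 1) + (w - sin(w))*(w + 4*cos(w))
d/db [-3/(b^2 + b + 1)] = 3*(2*b + 1)/(b^2 + b + 1)^2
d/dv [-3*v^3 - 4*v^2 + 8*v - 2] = -9*v^2 - 8*v + 8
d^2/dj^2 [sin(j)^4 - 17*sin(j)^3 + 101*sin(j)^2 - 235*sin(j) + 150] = -16*sin(j)^4 + 153*sin(j)^3 - 392*sin(j)^2 + 133*sin(j) + 202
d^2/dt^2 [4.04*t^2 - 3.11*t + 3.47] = 8.08000000000000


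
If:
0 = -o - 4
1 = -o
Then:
No Solution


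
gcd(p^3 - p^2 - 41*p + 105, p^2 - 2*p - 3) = p - 3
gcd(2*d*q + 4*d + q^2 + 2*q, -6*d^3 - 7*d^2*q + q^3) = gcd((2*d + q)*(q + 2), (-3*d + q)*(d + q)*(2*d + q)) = 2*d + q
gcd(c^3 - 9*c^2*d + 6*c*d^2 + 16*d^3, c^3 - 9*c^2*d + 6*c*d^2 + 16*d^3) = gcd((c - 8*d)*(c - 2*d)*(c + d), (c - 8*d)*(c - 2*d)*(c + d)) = c^3 - 9*c^2*d + 6*c*d^2 + 16*d^3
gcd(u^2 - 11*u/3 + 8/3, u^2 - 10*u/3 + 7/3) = u - 1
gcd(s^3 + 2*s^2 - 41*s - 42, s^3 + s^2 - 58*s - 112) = s + 7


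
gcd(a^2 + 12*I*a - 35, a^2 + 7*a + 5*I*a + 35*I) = a + 5*I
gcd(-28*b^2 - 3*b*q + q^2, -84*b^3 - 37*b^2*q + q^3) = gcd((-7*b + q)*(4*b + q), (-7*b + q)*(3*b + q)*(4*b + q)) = -28*b^2 - 3*b*q + q^2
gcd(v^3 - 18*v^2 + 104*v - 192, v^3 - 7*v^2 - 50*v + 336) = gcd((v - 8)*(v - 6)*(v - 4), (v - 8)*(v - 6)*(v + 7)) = v^2 - 14*v + 48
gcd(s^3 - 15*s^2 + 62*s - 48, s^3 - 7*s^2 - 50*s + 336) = s^2 - 14*s + 48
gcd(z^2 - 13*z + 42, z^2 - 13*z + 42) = z^2 - 13*z + 42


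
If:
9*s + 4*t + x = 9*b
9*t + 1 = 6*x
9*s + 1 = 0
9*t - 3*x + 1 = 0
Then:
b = -13/81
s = -1/9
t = -1/9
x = 0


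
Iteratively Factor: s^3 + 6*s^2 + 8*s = (s + 4)*(s^2 + 2*s) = s*(s + 4)*(s + 2)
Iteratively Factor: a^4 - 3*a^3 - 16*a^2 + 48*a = (a - 4)*(a^3 + a^2 - 12*a) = (a - 4)*(a - 3)*(a^2 + 4*a) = a*(a - 4)*(a - 3)*(a + 4)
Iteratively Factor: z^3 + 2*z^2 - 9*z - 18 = (z + 2)*(z^2 - 9) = (z - 3)*(z + 2)*(z + 3)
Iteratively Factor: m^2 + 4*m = (m)*(m + 4)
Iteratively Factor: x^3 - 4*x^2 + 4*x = (x - 2)*(x^2 - 2*x) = x*(x - 2)*(x - 2)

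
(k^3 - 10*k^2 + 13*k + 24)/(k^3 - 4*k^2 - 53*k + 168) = (k + 1)/(k + 7)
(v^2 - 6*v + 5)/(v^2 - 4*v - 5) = (v - 1)/(v + 1)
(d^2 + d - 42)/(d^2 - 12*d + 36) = (d + 7)/(d - 6)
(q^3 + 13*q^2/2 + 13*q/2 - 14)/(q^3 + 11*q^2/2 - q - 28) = (q - 1)/(q - 2)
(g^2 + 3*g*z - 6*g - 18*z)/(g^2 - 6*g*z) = (g^2 + 3*g*z - 6*g - 18*z)/(g*(g - 6*z))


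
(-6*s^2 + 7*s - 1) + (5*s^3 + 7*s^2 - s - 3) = 5*s^3 + s^2 + 6*s - 4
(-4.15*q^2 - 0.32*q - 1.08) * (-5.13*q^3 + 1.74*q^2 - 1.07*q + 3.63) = 21.2895*q^5 - 5.5794*q^4 + 9.4241*q^3 - 16.6013*q^2 - 0.00599999999999978*q - 3.9204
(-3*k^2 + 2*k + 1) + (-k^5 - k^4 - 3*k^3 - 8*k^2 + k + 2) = -k^5 - k^4 - 3*k^3 - 11*k^2 + 3*k + 3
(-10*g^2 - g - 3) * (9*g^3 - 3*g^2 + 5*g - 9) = -90*g^5 + 21*g^4 - 74*g^3 + 94*g^2 - 6*g + 27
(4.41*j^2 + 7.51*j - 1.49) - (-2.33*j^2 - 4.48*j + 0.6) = 6.74*j^2 + 11.99*j - 2.09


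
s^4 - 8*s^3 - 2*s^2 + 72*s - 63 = (s - 7)*(s - 3)*(s - 1)*(s + 3)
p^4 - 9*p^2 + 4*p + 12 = (p - 2)^2*(p + 1)*(p + 3)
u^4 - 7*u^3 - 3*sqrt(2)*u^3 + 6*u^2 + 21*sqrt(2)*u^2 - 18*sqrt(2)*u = u*(u - 6)*(u - 1)*(u - 3*sqrt(2))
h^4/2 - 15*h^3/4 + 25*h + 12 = (h/2 + 1/4)*(h - 6)*(h - 4)*(h + 2)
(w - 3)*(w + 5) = w^2 + 2*w - 15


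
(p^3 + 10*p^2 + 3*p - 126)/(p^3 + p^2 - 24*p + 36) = (p + 7)/(p - 2)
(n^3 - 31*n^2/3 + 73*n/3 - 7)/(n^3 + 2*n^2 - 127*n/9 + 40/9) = 3*(n^2 - 10*n + 21)/(3*n^2 + 7*n - 40)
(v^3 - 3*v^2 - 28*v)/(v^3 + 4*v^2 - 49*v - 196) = v/(v + 7)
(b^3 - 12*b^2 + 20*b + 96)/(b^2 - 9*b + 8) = (b^2 - 4*b - 12)/(b - 1)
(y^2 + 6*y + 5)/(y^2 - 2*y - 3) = (y + 5)/(y - 3)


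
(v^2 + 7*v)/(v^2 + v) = (v + 7)/(v + 1)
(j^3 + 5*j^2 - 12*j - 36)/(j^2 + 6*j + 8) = (j^2 + 3*j - 18)/(j + 4)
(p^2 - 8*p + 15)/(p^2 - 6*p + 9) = (p - 5)/(p - 3)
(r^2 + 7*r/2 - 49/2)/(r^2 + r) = (2*r^2 + 7*r - 49)/(2*r*(r + 1))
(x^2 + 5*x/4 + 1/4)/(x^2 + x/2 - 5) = (4*x^2 + 5*x + 1)/(2*(2*x^2 + x - 10))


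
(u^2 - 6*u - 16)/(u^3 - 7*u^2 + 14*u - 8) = (u^2 - 6*u - 16)/(u^3 - 7*u^2 + 14*u - 8)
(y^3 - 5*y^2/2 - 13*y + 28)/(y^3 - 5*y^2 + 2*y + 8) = (y + 7/2)/(y + 1)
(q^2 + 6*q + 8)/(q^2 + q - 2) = (q + 4)/(q - 1)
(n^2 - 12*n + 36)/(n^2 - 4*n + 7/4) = 4*(n^2 - 12*n + 36)/(4*n^2 - 16*n + 7)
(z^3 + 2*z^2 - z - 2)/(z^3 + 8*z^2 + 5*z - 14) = (z + 1)/(z + 7)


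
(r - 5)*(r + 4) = r^2 - r - 20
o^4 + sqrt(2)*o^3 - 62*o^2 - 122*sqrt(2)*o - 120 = (o - 6*sqrt(2))*(o + sqrt(2))^2*(o + 5*sqrt(2))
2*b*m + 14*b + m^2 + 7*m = (2*b + m)*(m + 7)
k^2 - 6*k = k*(k - 6)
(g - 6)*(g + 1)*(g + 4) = g^3 - g^2 - 26*g - 24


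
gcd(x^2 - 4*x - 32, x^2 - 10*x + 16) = x - 8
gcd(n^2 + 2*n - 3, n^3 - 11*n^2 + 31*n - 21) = n - 1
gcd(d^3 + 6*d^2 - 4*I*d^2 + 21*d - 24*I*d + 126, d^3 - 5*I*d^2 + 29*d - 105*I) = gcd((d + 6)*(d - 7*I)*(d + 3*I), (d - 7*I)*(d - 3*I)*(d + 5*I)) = d - 7*I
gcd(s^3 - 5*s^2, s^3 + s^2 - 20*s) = s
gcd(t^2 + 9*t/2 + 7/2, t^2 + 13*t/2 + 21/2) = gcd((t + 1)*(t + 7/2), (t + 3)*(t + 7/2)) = t + 7/2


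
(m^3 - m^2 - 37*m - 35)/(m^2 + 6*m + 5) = m - 7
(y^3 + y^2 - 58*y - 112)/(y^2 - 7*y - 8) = (y^2 + 9*y + 14)/(y + 1)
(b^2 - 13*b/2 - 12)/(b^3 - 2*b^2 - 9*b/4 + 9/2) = 2*(b - 8)/(2*b^2 - 7*b + 6)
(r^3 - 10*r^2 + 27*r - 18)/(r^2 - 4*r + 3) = r - 6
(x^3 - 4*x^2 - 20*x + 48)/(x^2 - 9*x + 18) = (x^2 + 2*x - 8)/(x - 3)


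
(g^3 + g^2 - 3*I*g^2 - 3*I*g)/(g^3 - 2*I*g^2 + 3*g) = (g + 1)/(g + I)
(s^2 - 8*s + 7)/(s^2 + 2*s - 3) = (s - 7)/(s + 3)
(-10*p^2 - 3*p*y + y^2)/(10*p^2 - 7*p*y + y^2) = (2*p + y)/(-2*p + y)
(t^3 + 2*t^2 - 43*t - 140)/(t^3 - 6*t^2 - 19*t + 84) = (t + 5)/(t - 3)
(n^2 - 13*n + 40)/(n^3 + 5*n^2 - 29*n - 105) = (n - 8)/(n^2 + 10*n + 21)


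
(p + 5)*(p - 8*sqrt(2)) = p^2 - 8*sqrt(2)*p + 5*p - 40*sqrt(2)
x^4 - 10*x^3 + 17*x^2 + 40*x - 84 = (x - 7)*(x - 3)*(x - 2)*(x + 2)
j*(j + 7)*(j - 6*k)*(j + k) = j^4 - 5*j^3*k + 7*j^3 - 6*j^2*k^2 - 35*j^2*k - 42*j*k^2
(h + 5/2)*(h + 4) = h^2 + 13*h/2 + 10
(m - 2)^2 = m^2 - 4*m + 4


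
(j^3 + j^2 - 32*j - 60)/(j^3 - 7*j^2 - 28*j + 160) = (j^2 - 4*j - 12)/(j^2 - 12*j + 32)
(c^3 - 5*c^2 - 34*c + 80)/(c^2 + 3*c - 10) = c - 8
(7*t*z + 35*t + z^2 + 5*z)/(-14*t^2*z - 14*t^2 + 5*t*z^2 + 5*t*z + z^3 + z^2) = (z + 5)/(-2*t*z - 2*t + z^2 + z)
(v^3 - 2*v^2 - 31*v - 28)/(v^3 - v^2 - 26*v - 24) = (v - 7)/(v - 6)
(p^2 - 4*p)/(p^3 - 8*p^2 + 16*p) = 1/(p - 4)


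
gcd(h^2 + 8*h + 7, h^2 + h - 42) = h + 7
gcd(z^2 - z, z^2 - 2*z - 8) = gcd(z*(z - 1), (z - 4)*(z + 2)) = 1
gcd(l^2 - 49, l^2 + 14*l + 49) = l + 7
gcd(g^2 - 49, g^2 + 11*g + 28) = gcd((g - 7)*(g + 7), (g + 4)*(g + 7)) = g + 7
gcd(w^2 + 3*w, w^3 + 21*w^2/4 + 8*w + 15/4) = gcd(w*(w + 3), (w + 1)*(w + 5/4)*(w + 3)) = w + 3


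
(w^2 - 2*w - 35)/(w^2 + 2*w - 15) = (w - 7)/(w - 3)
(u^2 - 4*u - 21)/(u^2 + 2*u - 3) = (u - 7)/(u - 1)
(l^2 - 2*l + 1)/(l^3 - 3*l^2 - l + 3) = (l - 1)/(l^2 - 2*l - 3)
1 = 1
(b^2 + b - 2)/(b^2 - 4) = (b - 1)/(b - 2)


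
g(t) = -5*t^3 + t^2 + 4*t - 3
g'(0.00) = 4.00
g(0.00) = -3.00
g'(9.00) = -1193.00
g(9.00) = -3531.00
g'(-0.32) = 1.82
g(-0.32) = -4.01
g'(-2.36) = -84.26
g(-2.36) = 58.85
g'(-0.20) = 3.00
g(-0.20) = -3.72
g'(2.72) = -101.54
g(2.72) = -85.34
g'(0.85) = -5.14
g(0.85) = -1.95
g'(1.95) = -49.14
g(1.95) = -28.47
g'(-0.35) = 1.46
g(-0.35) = -4.06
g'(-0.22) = 2.83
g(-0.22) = -3.78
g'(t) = -15*t^2 + 2*t + 4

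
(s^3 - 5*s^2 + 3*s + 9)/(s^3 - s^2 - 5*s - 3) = (s - 3)/(s + 1)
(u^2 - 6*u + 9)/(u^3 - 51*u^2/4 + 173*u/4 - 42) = 4*(u - 3)/(4*u^2 - 39*u + 56)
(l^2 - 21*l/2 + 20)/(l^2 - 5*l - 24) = (l - 5/2)/(l + 3)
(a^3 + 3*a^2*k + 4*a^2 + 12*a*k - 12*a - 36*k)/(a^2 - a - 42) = (a^2 + 3*a*k - 2*a - 6*k)/(a - 7)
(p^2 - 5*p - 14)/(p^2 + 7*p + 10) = (p - 7)/(p + 5)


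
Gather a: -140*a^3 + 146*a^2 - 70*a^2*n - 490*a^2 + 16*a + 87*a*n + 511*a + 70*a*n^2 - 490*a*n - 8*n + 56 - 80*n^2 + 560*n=-140*a^3 + a^2*(-70*n - 344) + a*(70*n^2 - 403*n + 527) - 80*n^2 + 552*n + 56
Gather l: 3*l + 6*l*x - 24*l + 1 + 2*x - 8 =l*(6*x - 21) + 2*x - 7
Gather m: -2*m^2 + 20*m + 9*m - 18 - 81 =-2*m^2 + 29*m - 99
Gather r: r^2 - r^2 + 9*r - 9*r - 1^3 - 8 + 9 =0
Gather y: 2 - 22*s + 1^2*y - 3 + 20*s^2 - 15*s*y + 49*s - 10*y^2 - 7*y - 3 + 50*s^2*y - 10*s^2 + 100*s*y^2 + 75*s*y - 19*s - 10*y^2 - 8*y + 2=10*s^2 + 8*s + y^2*(100*s - 20) + y*(50*s^2 + 60*s - 14) - 2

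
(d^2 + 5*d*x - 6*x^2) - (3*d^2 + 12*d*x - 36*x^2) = -2*d^2 - 7*d*x + 30*x^2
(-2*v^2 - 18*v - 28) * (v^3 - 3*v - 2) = -2*v^5 - 18*v^4 - 22*v^3 + 58*v^2 + 120*v + 56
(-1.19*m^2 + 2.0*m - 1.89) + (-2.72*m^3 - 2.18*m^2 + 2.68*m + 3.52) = -2.72*m^3 - 3.37*m^2 + 4.68*m + 1.63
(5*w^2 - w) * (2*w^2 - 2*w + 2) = 10*w^4 - 12*w^3 + 12*w^2 - 2*w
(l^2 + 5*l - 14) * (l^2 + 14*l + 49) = l^4 + 19*l^3 + 105*l^2 + 49*l - 686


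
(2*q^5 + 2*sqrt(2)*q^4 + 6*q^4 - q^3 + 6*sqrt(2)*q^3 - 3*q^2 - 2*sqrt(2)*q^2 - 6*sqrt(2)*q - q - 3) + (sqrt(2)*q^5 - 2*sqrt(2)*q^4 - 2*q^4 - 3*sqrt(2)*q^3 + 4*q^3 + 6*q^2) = sqrt(2)*q^5 + 2*q^5 + 4*q^4 + 3*q^3 + 3*sqrt(2)*q^3 - 2*sqrt(2)*q^2 + 3*q^2 - 6*sqrt(2)*q - q - 3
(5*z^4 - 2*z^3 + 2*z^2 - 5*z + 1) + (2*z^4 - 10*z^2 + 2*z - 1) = 7*z^4 - 2*z^3 - 8*z^2 - 3*z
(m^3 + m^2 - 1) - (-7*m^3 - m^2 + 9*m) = 8*m^3 + 2*m^2 - 9*m - 1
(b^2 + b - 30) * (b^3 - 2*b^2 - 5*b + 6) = b^5 - b^4 - 37*b^3 + 61*b^2 + 156*b - 180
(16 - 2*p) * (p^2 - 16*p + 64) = -2*p^3 + 48*p^2 - 384*p + 1024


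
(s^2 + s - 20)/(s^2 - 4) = (s^2 + s - 20)/(s^2 - 4)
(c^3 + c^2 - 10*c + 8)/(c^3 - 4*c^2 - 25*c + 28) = (c - 2)/(c - 7)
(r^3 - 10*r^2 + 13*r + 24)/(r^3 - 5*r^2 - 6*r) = (r^2 - 11*r + 24)/(r*(r - 6))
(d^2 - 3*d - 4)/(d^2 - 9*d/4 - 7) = 4*(d + 1)/(4*d + 7)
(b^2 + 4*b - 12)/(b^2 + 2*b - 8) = (b + 6)/(b + 4)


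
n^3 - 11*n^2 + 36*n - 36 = (n - 6)*(n - 3)*(n - 2)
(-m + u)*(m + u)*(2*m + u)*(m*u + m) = -2*m^4*u - 2*m^4 - m^3*u^2 - m^3*u + 2*m^2*u^3 + 2*m^2*u^2 + m*u^4 + m*u^3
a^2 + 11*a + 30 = (a + 5)*(a + 6)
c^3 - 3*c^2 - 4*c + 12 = (c - 3)*(c - 2)*(c + 2)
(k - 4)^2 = k^2 - 8*k + 16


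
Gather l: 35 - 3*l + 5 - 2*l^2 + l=-2*l^2 - 2*l + 40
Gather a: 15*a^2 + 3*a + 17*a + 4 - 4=15*a^2 + 20*a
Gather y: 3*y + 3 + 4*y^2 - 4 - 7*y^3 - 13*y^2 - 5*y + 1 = -7*y^3 - 9*y^2 - 2*y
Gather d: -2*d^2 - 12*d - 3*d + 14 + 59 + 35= -2*d^2 - 15*d + 108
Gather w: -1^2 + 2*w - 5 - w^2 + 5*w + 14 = -w^2 + 7*w + 8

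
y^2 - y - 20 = (y - 5)*(y + 4)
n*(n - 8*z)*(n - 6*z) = n^3 - 14*n^2*z + 48*n*z^2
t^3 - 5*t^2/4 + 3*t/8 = t*(t - 3/4)*(t - 1/2)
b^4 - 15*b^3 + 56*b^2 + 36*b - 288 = (b - 8)*(b - 6)*(b - 3)*(b + 2)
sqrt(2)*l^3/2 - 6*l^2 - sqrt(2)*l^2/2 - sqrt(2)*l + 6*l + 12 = (l - 2)*(l - 6*sqrt(2))*(sqrt(2)*l/2 + sqrt(2)/2)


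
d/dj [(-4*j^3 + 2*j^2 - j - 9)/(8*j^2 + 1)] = (-32*j^4 - 4*j^2 + 148*j - 1)/(64*j^4 + 16*j^2 + 1)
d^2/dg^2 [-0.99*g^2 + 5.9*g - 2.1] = -1.98000000000000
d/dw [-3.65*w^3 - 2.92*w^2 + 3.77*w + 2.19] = -10.95*w^2 - 5.84*w + 3.77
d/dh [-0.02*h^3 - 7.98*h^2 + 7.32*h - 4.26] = -0.06*h^2 - 15.96*h + 7.32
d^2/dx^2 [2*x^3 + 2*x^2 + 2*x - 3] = 12*x + 4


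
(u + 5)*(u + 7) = u^2 + 12*u + 35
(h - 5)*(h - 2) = h^2 - 7*h + 10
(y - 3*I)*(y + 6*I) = y^2 + 3*I*y + 18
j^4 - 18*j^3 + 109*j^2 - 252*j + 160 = (j - 8)*(j - 5)*(j - 4)*(j - 1)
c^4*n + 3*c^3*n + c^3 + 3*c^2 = c^2*(c + 3)*(c*n + 1)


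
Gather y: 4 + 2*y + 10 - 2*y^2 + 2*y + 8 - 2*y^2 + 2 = -4*y^2 + 4*y + 24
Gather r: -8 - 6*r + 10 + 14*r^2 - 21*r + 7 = 14*r^2 - 27*r + 9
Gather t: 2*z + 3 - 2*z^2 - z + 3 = -2*z^2 + z + 6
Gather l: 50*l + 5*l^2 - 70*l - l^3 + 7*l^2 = -l^3 + 12*l^2 - 20*l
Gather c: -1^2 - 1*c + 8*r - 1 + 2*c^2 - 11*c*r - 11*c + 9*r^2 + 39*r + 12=2*c^2 + c*(-11*r - 12) + 9*r^2 + 47*r + 10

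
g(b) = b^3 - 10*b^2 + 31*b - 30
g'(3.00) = -2.00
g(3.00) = 0.00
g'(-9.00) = 454.00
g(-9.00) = -1848.00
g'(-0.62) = 44.55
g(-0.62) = -53.30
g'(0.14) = 28.26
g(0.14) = -25.85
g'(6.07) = 20.13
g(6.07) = 13.37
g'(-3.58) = 141.05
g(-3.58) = -315.03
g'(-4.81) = 196.61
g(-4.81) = -521.76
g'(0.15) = 28.07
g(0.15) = -25.57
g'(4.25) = 0.19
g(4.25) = -2.11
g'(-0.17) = 34.49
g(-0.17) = -35.56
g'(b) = 3*b^2 - 20*b + 31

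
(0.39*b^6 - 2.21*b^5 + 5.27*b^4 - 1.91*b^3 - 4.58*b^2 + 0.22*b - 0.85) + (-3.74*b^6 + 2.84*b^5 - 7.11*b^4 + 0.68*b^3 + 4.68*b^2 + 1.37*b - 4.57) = -3.35*b^6 + 0.63*b^5 - 1.84*b^4 - 1.23*b^3 + 0.0999999999999996*b^2 + 1.59*b - 5.42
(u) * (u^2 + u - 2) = u^3 + u^2 - 2*u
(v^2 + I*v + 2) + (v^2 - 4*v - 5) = 2*v^2 - 4*v + I*v - 3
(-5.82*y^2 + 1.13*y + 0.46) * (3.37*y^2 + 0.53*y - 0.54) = -19.6134*y^4 + 0.723499999999999*y^3 + 5.2919*y^2 - 0.3664*y - 0.2484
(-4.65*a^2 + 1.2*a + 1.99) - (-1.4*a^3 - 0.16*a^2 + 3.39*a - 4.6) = 1.4*a^3 - 4.49*a^2 - 2.19*a + 6.59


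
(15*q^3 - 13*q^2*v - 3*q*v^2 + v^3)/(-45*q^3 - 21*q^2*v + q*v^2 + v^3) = (-q + v)/(3*q + v)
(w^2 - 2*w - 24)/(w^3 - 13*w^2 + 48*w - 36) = (w + 4)/(w^2 - 7*w + 6)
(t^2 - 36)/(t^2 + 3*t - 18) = (t - 6)/(t - 3)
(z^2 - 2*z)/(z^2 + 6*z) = (z - 2)/(z + 6)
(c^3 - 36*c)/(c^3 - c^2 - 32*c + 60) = c*(c - 6)/(c^2 - 7*c + 10)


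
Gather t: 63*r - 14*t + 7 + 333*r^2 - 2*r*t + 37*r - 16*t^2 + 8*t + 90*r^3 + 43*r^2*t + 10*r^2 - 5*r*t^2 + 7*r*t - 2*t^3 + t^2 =90*r^3 + 343*r^2 + 100*r - 2*t^3 + t^2*(-5*r - 15) + t*(43*r^2 + 5*r - 6) + 7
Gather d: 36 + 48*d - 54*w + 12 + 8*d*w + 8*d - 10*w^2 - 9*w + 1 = d*(8*w + 56) - 10*w^2 - 63*w + 49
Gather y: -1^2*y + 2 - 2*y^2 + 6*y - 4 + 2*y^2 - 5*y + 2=0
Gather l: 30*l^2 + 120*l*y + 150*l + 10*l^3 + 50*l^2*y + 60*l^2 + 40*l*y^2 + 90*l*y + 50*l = 10*l^3 + l^2*(50*y + 90) + l*(40*y^2 + 210*y + 200)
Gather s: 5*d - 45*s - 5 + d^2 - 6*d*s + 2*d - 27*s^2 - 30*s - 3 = d^2 + 7*d - 27*s^2 + s*(-6*d - 75) - 8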